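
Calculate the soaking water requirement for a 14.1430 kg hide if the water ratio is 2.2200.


Formula: Water = hide_weight * ratio
Substituting: Water = 14.1430 * 2.2200
Result: 31.3975 kg


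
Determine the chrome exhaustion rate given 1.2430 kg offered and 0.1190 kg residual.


Formula: Uptake = (offered - residual) / offered * 100
Substituting: Uptake = (1.2430 - 0.1190) / 1.2430 * 100
Result: 90.4264 %


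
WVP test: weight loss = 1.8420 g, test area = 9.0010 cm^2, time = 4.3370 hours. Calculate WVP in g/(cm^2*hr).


Formula: WVP = loss / (area * time)
Substituting: WVP = 1.8420 / (9.0010 * 4.3370)
Result: 0.0471856 g/(cm^2*hr)


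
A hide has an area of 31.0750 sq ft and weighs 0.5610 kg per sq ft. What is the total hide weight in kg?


Formula: Weight = area * weight_per_sqft
Substituting: Weight = 31.0750 * 0.5610
Result: 17.4331 kg


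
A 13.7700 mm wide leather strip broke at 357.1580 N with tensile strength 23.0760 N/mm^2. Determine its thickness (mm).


Formula: t = F / (TS * w)
Substituting: t = 357.1580 / (23.0760 * 13.7700)
Result: 1.1240 mm


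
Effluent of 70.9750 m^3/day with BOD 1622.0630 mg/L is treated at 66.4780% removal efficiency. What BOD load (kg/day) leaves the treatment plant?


Load_in = volume * conc / 1000 = 70.9750 * 1622.0630 / 1000 = 115.1259 kg/day
Removed = Load_in * eff / 100 = 115.1259 * 66.4780 / 100 = 76.5334 kg/day
Load_out = Load_in - Removed = 115.1259 - 76.5334 = 38.5925 kg/day


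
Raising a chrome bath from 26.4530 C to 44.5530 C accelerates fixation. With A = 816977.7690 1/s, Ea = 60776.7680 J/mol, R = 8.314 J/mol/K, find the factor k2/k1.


T1 = 26.4530 + 273.15 = 299.6030 K; T2 = 44.5530 + 273.15 = 317.7030 K
k1 = A * exp(-Ea/(R*T1)) = 816977.7690 * exp(-60776.7680/(8.314*299.6030)) = 2.0684e-05 1/s
k2 = A * exp(-Ea/(R*T2)) = 816977.7690 * exp(-60776.7680/(8.314*317.7030)) = 8.3049e-05 1/s
k2/k1 = 8.3049e-05 / 2.0684e-05 = 4.0152


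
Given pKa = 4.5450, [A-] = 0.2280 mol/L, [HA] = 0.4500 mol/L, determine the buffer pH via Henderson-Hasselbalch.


ratio = [A-] / [HA] = 0.2280 / 0.4500 = 0.5067
log10(ratio) = -0.2953
pH = pKa + log10(ratio) = 4.5450 - 0.2953 = 4.2497


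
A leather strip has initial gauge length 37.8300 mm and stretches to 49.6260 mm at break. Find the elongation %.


Formula: Elongation = (Lf - L0) / L0 * 100
Substituting: Elongation = (49.6260 - 37.8300) / 37.8300 * 100
Result: 31.1816 %


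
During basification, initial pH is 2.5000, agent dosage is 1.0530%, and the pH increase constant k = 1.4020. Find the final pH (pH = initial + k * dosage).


Formula: pH_final = pH_initial + k * base_pct
Substituting: pH_final = 2.5000 + 1.4020 * 1.0530
Result: 3.9763


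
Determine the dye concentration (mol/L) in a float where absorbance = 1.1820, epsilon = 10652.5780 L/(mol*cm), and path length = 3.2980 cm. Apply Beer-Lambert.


Formula: c = A / (epsilon * l)
Substituting: c = 1.1820 / (10652.5780 * 3.2980)
Result: 3.3644e-05 mol/L


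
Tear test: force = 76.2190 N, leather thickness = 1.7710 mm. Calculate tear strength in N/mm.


Formula: Tear strength = force / thickness
Substituting: Tear strength = 76.2190 / 1.7710
Result: 43.0373 N/mm


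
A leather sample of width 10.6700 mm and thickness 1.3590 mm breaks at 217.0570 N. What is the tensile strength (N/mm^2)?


Formula: TS = force / (width * thickness)
Substituting: TS = 217.0570 / (10.6700 * 1.3590)
Result: 14.9689 N/mm^2


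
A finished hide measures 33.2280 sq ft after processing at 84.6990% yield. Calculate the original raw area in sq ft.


Formula: raw = finished * 100 / yield
Substituting: raw = 33.2280 * 100 / 84.6990
Result: 39.2307 sq ft


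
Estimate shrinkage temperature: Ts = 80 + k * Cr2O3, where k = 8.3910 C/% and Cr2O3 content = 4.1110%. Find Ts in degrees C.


Formula: Ts = 80 + k * Cr2O3
Substituting: Ts = 80 + 8.3910 * 4.1110
Result: 114.4954 C


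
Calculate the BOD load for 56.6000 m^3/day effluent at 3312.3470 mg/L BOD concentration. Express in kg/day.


Formula: BOD_load = volume * conc / 1000
Substituting: BOD_load = 56.6000 * 3312.3470 / 1000
Result: 187.4788 kg/day


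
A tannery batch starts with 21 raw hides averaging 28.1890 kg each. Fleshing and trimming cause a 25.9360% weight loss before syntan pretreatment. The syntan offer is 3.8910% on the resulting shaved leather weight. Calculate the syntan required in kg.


Total_raw = N * avg_wt = 21 * 28.1890 = 591.9690 kg
Substrate = Total_raw * (1 - loss/100) = 591.9690 * (1 - 25.9360/100) = 438.4359 kg
Syntan = Substrate * pct / 100 = 438.4359 * 3.8910 / 100 = 17.0595 kg


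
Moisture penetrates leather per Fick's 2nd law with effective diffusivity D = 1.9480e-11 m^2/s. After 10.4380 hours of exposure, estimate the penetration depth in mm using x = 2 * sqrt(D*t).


t = 10.4380 hr * 3600 = 37576.8000 s
D * t = 1.9480e-11 * 37576.8000 = 7.3200e-07
x = 2 * sqrt(D*t) = 2 * sqrt(7.3200e-07) = 0.00171114 m = 1.7111 mm


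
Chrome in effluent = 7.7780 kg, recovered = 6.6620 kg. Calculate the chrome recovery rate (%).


Formula: Recovery = recovered / input * 100
Substituting: Recovery = 6.6620 / 7.7780 * 100
Result: 85.6518 %


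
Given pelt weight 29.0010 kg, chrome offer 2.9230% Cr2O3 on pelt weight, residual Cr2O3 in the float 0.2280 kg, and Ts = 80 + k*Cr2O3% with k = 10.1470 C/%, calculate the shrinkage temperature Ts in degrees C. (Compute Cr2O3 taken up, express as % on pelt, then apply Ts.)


Offered = pelt * offer_pct / 100 = 29.0010 * 2.9230 / 100 = 0.8477 kg
Uptake = offered - residual = 0.8477 - 0.2280 = 0.6197 kg
Cr2O3% on pelt = uptake / pelt * 100 = 0.6197 / 29.0010 * 100 = 2.1368 %
Ts = 80 + k * Cr2O3% = 80 + 10.1470 * 2.1368 = 101.6823 C


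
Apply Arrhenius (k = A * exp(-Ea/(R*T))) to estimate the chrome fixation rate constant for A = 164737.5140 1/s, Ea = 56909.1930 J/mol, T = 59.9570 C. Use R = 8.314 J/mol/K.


T_K = T_C + 273.15 = 59.9570 + 273.15 = 333.1070 K
exponent = -Ea / (R * T_K) = -56909.1930 / (8.314 * 333.1070) = -20.5489
k = A * exp(exponent) = 164737.5140 * exp(-20.5489) = 1.9612e-04 1/s


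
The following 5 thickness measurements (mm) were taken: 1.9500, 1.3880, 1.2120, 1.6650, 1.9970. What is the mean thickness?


Formula: Average = sum / n
Substituting: Average = 8.2120 / 5
Result: 1.6424 mm


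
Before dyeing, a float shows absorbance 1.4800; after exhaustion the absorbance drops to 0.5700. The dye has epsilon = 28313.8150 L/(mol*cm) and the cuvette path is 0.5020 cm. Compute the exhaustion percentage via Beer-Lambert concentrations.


c_initial = A_i / (epsilon * l) = 1.4800 / (28313.8150 * 0.5020) = 1.0413e-04 mol/L
c_final = A_f / (epsilon * l) = 0.5700 / (28313.8150 * 0.5020) = 4.0103e-05 mol/L
Exhaustion = (c_initial - c_final) / c_initial * 100 = (1.0413e-04 - 4.0103e-05) / 1.0413e-04 * 100 = 61.4865 %


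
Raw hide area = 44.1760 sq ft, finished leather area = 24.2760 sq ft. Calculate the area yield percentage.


Formula: Yield = finished / raw * 100
Substituting: Yield = 24.2760 / 44.1760 * 100
Result: 54.9529 %


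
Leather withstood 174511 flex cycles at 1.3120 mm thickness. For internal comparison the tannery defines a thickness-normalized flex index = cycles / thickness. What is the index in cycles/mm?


Formula: Index = cycles / thickness
Substituting: Index = 174511 / 1.3120
Result: 133011.4329 cycles/mm


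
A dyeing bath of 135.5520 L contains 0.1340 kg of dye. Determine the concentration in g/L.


Formula: Conc = dye_mass(kg) / volume(L) * 1000
Substituting: Conc = 0.1340 / 135.5520 * 1000
Result: 0.9886 g/L


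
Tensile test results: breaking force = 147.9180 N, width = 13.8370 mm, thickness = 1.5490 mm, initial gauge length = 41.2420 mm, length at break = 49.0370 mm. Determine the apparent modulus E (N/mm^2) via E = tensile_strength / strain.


TS = F / (w * t) = 147.9180 / (13.8370 * 1.5490) = 6.9012 N/mm^2
strain = (Lf - L0) / L0 = (49.0370 - 41.2420) / 41.2420 = 0.1890
E = TS / strain = 6.9012 / 0.1890 = 36.5133 N/mm^2


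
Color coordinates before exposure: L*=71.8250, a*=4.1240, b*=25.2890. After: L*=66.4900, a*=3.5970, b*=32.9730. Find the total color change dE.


dL = -5.3350, da = -0.5270, db = 7.6840
dE = sqrt((-5.3350)^2 + (-0.5270)^2 + 7.6840^2) = 9.3693


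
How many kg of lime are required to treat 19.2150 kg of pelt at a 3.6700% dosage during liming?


Formula: Lime = substrate * pct / 100
Substituting: Lime = 19.2150 * 3.6700 / 100
Result: 0.7052 kg


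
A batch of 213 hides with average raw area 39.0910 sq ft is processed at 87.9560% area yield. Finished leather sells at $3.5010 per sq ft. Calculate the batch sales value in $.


Raw_total = N * avg_area = 213 * 39.0910 = 8326.3830 sq ft
Finished = Raw_total * yield / 100 = 8326.3830 * 87.9560 / 100 = 7323.5534 sq ft
Value = Finished * price = 7323.5534 * 3.5010 = 25639.7606 $


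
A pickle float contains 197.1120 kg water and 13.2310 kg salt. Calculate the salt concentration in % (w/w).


Formula: Conc = salt / (water + salt) * 100
Substituting: Conc = 13.2310 / (197.1120 + 13.2310) * 100
Result: 6.2902 %


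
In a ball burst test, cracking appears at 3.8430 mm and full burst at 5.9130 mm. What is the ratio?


Formula: Ratio = crack / burst
Substituting: Ratio = 3.8430 / 5.9130
Result: 0.6499


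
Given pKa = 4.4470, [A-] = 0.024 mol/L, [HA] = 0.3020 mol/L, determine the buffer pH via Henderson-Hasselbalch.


ratio = [A-] / [HA] = 0.024 / 0.3020 = 0.0794702
log10(ratio) = -1.0998
pH = pKa + log10(ratio) = 4.4470 - 1.0998 = 3.3472


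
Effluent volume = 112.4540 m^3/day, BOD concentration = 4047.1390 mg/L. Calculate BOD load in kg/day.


Formula: BOD_load = volume * conc / 1000
Substituting: BOD_load = 112.4540 * 4047.1390 / 1000
Result: 455.1170 kg/day


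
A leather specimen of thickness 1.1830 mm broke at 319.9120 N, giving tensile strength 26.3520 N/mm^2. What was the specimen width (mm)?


Formula: w = F / (TS * t)
Substituting: w = 319.9120 / (26.3520 * 1.1830)
Result: 10.2620 mm


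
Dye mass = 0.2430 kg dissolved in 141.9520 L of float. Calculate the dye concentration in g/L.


Formula: Conc = dye_mass(kg) / volume(L) * 1000
Substituting: Conc = 0.2430 / 141.9520 * 1000
Result: 1.7118 g/L


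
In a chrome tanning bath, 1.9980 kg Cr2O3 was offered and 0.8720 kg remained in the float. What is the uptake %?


Formula: Uptake = (offered - residual) / offered * 100
Substituting: Uptake = (1.9980 - 0.8720) / 1.9980 * 100
Result: 56.3564 %


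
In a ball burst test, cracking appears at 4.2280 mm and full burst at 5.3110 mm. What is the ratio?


Formula: Ratio = crack / burst
Substituting: Ratio = 4.2280 / 5.3110
Result: 0.7961


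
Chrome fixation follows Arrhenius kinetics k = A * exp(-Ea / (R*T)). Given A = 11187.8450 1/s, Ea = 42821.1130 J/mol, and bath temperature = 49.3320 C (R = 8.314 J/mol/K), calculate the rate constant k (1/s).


T_K = T_C + 273.15 = 49.3320 + 273.15 = 322.4820 K
exponent = -Ea / (R * T_K) = -42821.1130 / (8.314 * 322.4820) = -15.9714
k = A * exp(exponent) = 11187.8450 * exp(-15.9714) = 0.00129558 1/s


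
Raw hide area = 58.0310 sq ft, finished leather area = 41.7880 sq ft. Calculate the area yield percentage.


Formula: Yield = finished / raw * 100
Substituting: Yield = 41.7880 / 58.0310 * 100
Result: 72.0098 %


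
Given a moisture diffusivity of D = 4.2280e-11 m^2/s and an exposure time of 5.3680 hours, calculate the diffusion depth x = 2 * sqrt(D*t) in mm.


t = 5.3680 hr * 3600 = 19324.8000 s
D * t = 4.2280e-11 * 19324.8000 = 8.1705e-07
x = 2 * sqrt(D*t) = 2 * sqrt(8.1705e-07) = 0.00180782 m = 1.8078 mm


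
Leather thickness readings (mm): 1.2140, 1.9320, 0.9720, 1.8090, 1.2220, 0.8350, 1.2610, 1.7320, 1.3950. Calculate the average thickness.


Formula: Average = sum / n
Substituting: Average = 12.3720 / 9
Result: 1.3747 mm


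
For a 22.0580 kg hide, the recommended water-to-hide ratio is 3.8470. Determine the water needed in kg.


Formula: Water = hide_weight * ratio
Substituting: Water = 22.0580 * 3.8470
Result: 84.8571 kg


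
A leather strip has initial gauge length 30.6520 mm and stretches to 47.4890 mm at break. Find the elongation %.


Formula: Elongation = (Lf - L0) / L0 * 100
Substituting: Elongation = (47.4890 - 30.6520) / 30.6520 * 100
Result: 54.9295 %


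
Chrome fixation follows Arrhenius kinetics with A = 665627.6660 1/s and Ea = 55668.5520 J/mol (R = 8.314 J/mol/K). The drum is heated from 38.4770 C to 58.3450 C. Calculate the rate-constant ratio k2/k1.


T1 = 38.4770 + 273.15 = 311.6270 K; T2 = 58.3450 + 273.15 = 331.4950 K
k1 = A * exp(-Ea/(R*T1)) = 665627.6660 * exp(-55668.5520/(8.314*311.6270)) = 3.1030e-04 1/s
k2 = A * exp(-Ea/(R*T2)) = 665627.6660 * exp(-55668.5520/(8.314*331.4950)) = 0.00112475 1/s
k2/k1 = 0.00112475 / 3.1030e-04 = 3.6247


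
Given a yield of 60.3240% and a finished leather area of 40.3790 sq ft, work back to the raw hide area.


Formula: raw = finished * 100 / yield
Substituting: raw = 40.3790 * 100 / 60.3240
Result: 66.9369 sq ft


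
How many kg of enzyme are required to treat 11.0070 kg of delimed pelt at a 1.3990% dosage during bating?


Formula: Enzyme = substrate * pct / 100
Substituting: Enzyme = 11.0070 * 1.3990 / 100
Result: 0.1540 kg


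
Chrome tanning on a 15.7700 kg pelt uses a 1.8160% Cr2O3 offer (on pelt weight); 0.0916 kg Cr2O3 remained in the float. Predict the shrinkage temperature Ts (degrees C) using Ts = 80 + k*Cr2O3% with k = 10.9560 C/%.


Offered = pelt * offer_pct / 100 = 15.7700 * 1.8160 / 100 = 0.2864 kg
Uptake = offered - residual = 0.2864 - 0.0916 = 0.1948 kg
Cr2O3% on pelt = uptake / pelt * 100 = 0.1948 / 15.7700 * 100 = 1.2352 %
Ts = 80 + k * Cr2O3% = 80 + 10.9560 * 1.2352 = 93.5323 C


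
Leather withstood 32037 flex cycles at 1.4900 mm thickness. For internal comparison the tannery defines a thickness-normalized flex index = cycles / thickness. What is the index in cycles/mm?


Formula: Index = cycles / thickness
Substituting: Index = 32037 / 1.4900
Result: 21501.3423 cycles/mm


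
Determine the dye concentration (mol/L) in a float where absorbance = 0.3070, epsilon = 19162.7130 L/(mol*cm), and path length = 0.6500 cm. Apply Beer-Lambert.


Formula: c = A / (epsilon * l)
Substituting: c = 0.3070 / (19162.7130 * 0.6500)
Result: 2.4647e-05 mol/L


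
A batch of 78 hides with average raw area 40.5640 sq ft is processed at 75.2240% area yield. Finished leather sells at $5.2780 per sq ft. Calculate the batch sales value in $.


Raw_total = N * avg_area = 78 * 40.5640 = 3163.9920 sq ft
Finished = Raw_total * yield / 100 = 3163.9920 * 75.2240 / 100 = 2380.0813 sq ft
Value = Finished * price = 2380.0813 * 5.2780 = 12562.0693 $


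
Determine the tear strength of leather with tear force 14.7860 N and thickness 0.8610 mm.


Formula: Tear strength = force / thickness
Substituting: Tear strength = 14.7860 / 0.8610
Result: 17.1731 N/mm


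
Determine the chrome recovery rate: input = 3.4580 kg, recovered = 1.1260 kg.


Formula: Recovery = recovered / input * 100
Substituting: Recovery = 1.1260 / 3.4580 * 100
Result: 32.5622 %


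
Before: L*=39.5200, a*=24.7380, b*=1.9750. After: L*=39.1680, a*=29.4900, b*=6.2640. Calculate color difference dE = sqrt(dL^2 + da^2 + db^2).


dL = -0.3520, da = 4.7520, db = 4.2890
dE = sqrt((-0.3520)^2 + 4.7520^2 + 4.2890^2) = 6.4110


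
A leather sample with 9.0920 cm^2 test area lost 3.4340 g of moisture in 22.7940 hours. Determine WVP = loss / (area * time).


Formula: WVP = loss / (area * time)
Substituting: WVP = 3.4340 / (9.0920 * 22.7940)
Result: 0.0165699 g/(cm^2*hr)


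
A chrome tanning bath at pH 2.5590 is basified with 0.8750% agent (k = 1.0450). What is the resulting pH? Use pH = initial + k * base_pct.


Formula: pH_final = pH_initial + k * base_pct
Substituting: pH_final = 2.5590 + 1.0450 * 0.8750
Result: 3.4734


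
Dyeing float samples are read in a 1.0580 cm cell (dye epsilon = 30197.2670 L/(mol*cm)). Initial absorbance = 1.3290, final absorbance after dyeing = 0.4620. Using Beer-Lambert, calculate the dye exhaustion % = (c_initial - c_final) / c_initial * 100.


c_initial = A_i / (epsilon * l) = 1.3290 / (30197.2670 * 1.0580) = 4.1598e-05 mol/L
c_final = A_f / (epsilon * l) = 0.4620 / (30197.2670 * 1.0580) = 1.4461e-05 mol/L
Exhaustion = (c_initial - c_final) / c_initial * 100 = (4.1598e-05 - 1.4461e-05) / 4.1598e-05 * 100 = 65.2370 %


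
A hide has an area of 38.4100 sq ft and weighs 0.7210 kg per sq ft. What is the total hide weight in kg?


Formula: Weight = area * weight_per_sqft
Substituting: Weight = 38.4100 * 0.7210
Result: 27.6936 kg


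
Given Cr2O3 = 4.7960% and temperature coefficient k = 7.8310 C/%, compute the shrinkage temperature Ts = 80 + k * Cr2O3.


Formula: Ts = 80 + k * Cr2O3
Substituting: Ts = 80 + 7.8310 * 4.7960
Result: 117.5575 C


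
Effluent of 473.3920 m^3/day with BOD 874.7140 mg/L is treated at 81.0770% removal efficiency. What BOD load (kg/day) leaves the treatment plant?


Load_in = volume * conc / 1000 = 473.3920 * 874.7140 / 1000 = 414.0826 kg/day
Removed = Load_in * eff / 100 = 414.0826 * 81.0770 / 100 = 335.7258 kg/day
Load_out = Load_in - Removed = 414.0826 - 335.7258 = 78.3569 kg/day


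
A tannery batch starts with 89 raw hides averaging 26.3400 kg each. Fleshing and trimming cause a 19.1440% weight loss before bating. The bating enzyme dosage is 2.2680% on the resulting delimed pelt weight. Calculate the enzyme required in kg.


Total_raw = N * avg_wt = 89 * 26.3400 = 2344.2600 kg
Substrate = Total_raw * (1 - loss/100) = 2344.2600 * (1 - 19.1440/100) = 1895.4749 kg
Enzyme = Substrate * pct / 100 = 1895.4749 * 2.2680 / 100 = 42.9894 kg


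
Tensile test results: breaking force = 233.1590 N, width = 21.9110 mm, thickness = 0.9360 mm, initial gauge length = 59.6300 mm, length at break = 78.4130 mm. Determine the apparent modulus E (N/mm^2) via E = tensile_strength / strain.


TS = F / (w * t) = 233.1590 / (21.9110 * 0.9360) = 11.3688 N/mm^2
strain = (Lf - L0) / L0 = (78.4130 - 59.6300) / 59.6300 = 0.3150
E = TS / strain = 11.3688 / 0.3150 = 36.0923 N/mm^2


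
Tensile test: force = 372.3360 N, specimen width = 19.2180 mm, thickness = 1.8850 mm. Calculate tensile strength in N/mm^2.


Formula: TS = force / (width * thickness)
Substituting: TS = 372.3360 / (19.2180 * 1.8850)
Result: 10.2782 N/mm^2


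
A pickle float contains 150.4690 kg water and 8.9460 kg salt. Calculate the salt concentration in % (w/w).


Formula: Conc = salt / (water + salt) * 100
Substituting: Conc = 8.9460 / (150.4690 + 8.9460) * 100
Result: 5.6118 %


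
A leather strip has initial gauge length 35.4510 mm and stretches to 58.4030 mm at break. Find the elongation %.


Formula: Elongation = (Lf - L0) / L0 * 100
Substituting: Elongation = (58.4030 - 35.4510) / 35.4510 * 100
Result: 64.7429 %


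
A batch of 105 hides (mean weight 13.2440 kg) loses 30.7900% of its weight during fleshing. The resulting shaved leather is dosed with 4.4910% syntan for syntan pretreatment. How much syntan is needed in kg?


Total_raw = N * avg_wt = 105 * 13.2440 = 1390.6200 kg
Substrate = Total_raw * (1 - loss/100) = 1390.6200 * (1 - 30.7900/100) = 962.4481 kg
Syntan = Substrate * pct / 100 = 962.4481 * 4.4910 / 100 = 43.2235 kg


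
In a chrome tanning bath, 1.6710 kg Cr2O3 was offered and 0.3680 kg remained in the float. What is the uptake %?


Formula: Uptake = (offered - residual) / offered * 100
Substituting: Uptake = (1.6710 - 0.3680) / 1.6710 * 100
Result: 77.9773 %


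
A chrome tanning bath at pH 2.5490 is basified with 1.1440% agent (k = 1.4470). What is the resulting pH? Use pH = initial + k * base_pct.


Formula: pH_final = pH_initial + k * base_pct
Substituting: pH_final = 2.5490 + 1.4470 * 1.1440
Result: 4.2044


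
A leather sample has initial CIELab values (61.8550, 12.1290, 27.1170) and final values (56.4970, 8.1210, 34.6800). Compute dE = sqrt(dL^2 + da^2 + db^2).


dL = -5.3580, da = -4.0080, db = 7.5630
dE = sqrt((-5.3580)^2 + (-4.0080)^2 + 7.5630^2) = 10.0981


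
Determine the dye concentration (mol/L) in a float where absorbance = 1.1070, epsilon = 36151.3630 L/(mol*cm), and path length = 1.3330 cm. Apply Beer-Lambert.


Formula: c = A / (epsilon * l)
Substituting: c = 1.1070 / (36151.3630 * 1.3330)
Result: 2.2972e-05 mol/L


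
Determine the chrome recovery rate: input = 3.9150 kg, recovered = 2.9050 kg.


Formula: Recovery = recovered / input * 100
Substituting: Recovery = 2.9050 / 3.9150 * 100
Result: 74.2018 %


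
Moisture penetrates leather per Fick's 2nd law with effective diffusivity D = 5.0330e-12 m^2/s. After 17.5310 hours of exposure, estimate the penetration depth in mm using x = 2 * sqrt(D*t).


t = 17.5310 hr * 3600 = 63111.6000 s
D * t = 5.0330e-12 * 63111.6000 = 3.1764e-07
x = 2 * sqrt(D*t) = 2 * sqrt(3.1764e-07) = 0.00112719 m = 1.1272 mm


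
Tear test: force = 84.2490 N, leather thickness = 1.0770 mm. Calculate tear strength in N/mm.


Formula: Tear strength = force / thickness
Substituting: Tear strength = 84.2490 / 1.0770
Result: 78.2256 N/mm


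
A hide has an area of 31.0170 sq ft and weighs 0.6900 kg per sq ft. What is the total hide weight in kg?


Formula: Weight = area * weight_per_sqft
Substituting: Weight = 31.0170 * 0.6900
Result: 21.4017 kg


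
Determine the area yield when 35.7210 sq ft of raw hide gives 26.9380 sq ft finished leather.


Formula: Yield = finished / raw * 100
Substituting: Yield = 26.9380 / 35.7210 * 100
Result: 75.4122 %


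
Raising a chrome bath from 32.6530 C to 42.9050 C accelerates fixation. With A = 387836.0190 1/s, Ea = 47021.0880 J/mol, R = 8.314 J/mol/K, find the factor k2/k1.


T1 = 32.6530 + 273.15 = 305.8030 K; T2 = 42.9050 + 273.15 = 316.0550 K
k1 = A * exp(-Ea/(R*T1)) = 387836.0190 * exp(-47021.0880/(8.314*305.8030)) = 0.00360263 1/s
k2 = A * exp(-Ea/(R*T2)) = 387836.0190 * exp(-47021.0880/(8.314*316.0550)) = 0.00656384 1/s
k2/k1 = 0.00656384 / 0.00360263 = 1.8220


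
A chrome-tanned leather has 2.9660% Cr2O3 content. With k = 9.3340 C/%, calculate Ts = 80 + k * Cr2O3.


Formula: Ts = 80 + k * Cr2O3
Substituting: Ts = 80 + 9.3340 * 2.9660
Result: 107.6846 C


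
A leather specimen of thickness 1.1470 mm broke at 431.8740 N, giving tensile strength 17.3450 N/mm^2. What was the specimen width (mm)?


Formula: w = F / (TS * t)
Substituting: w = 431.8740 / (17.3450 * 1.1470)
Result: 21.7080 mm


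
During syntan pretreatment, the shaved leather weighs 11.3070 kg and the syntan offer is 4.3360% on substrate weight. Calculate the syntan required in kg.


Formula: Syntan = substrate * pct / 100
Substituting: Syntan = 11.3070 * 4.3360 / 100
Result: 0.4903 kg


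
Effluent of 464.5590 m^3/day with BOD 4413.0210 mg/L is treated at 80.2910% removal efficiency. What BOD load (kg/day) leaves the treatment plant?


Load_in = volume * conc / 1000 = 464.5590 * 4413.0210 / 1000 = 2050.1086 kg/day
Removed = Load_in * eff / 100 = 2050.1086 * 80.2910 / 100 = 1646.0527 kg/day
Load_out = Load_in - Removed = 2050.1086 - 1646.0527 = 404.0559 kg/day


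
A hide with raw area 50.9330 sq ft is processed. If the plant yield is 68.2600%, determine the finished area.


Formula: finished = raw * yield / 100
Substituting: finished = 50.9330 * 68.2600 / 100
Result: 34.7669 sq ft


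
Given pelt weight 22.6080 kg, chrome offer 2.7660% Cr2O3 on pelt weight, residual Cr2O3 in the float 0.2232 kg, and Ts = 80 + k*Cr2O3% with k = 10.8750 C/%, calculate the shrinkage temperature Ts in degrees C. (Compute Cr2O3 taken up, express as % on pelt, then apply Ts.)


Offered = pelt * offer_pct / 100 = 22.6080 * 2.7660 / 100 = 0.6253 kg
Uptake = offered - residual = 0.6253 - 0.2232 = 0.4021 kg
Cr2O3% on pelt = uptake / pelt * 100 = 0.4021 / 22.6080 * 100 = 1.7787 %
Ts = 80 + k * Cr2O3% = 80 + 10.8750 * 1.7787 = 99.3438 C


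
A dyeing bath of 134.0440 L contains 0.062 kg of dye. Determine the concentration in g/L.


Formula: Conc = dye_mass(kg) / volume(L) * 1000
Substituting: Conc = 0.062 / 134.0440 * 1000
Result: 0.4625 g/L


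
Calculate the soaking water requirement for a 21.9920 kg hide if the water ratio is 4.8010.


Formula: Water = hide_weight * ratio
Substituting: Water = 21.9920 * 4.8010
Result: 105.5836 kg


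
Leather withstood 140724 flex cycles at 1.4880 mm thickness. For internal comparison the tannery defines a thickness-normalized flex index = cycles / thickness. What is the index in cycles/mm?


Formula: Index = cycles / thickness
Substituting: Index = 140724 / 1.4880
Result: 94572.5806 cycles/mm


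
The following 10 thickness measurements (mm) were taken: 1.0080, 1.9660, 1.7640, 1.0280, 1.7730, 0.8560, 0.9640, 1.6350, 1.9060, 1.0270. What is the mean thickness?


Formula: Average = sum / n
Substituting: Average = 13.9270 / 10
Result: 1.3927 mm


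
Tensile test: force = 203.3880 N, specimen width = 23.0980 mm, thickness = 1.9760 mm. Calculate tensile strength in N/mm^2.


Formula: TS = force / (width * thickness)
Substituting: TS = 203.3880 / (23.0980 * 1.9760)
Result: 4.4562 N/mm^2


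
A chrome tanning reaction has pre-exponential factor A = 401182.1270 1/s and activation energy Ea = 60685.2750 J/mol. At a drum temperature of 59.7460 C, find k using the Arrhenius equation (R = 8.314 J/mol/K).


T_K = T_C + 273.15 = 59.7460 + 273.15 = 332.8960 K
exponent = -Ea / (R * T_K) = -60685.2750 / (8.314 * 332.8960) = -21.9263
k = A * exp(exponent) = 401182.1270 * exp(-21.9263) = 1.2047e-04 1/s


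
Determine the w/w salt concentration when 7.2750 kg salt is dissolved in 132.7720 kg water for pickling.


Formula: Conc = salt / (water + salt) * 100
Substituting: Conc = 7.2750 / (132.7720 + 7.2750) * 100
Result: 5.1947 %


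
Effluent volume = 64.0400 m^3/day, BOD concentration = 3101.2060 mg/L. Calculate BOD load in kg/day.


Formula: BOD_load = volume * conc / 1000
Substituting: BOD_load = 64.0400 * 3101.2060 / 1000
Result: 198.6012 kg/day


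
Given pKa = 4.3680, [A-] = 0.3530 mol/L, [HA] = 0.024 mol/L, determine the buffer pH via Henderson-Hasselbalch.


ratio = [A-] / [HA] = 0.3530 / 0.024 = 14.7083
log10(ratio) = 1.1676
pH = pKa + log10(ratio) = 4.3680 + 1.1676 = 5.5356


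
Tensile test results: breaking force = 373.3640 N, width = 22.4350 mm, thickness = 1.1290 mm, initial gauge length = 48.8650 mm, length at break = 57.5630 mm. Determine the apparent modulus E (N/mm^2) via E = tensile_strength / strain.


TS = F / (w * t) = 373.3640 / (22.4350 * 1.1290) = 14.7405 N/mm^2
strain = (Lf - L0) / L0 = (57.5630 - 48.8650) / 48.8650 = 0.1780
E = TS / strain = 14.7405 / 0.1780 = 82.8116 N/mm^2


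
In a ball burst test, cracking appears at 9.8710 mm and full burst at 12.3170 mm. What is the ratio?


Formula: Ratio = crack / burst
Substituting: Ratio = 9.8710 / 12.3170
Result: 0.8014


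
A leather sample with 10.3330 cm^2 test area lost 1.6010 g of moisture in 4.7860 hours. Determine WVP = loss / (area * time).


Formula: WVP = loss / (area * time)
Substituting: WVP = 1.6010 / (10.3330 * 4.7860)
Result: 0.0323737 g/(cm^2*hr)


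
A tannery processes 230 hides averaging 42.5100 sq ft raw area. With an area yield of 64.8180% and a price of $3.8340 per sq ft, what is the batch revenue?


Raw_total = N * avg_area = 230 * 42.5100 = 9777.3000 sq ft
Finished = Raw_total * yield / 100 = 9777.3000 * 64.8180 / 100 = 6337.4503 sq ft
Value = Finished * price = 6337.4503 * 3.8340 = 24297.7845 $


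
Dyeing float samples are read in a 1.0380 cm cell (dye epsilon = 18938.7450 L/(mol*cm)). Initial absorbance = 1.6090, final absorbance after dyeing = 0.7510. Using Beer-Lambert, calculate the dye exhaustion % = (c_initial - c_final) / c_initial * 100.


c_initial = A_i / (epsilon * l) = 1.6090 / (18938.7450 * 1.0380) = 8.1848e-05 mol/L
c_final = A_f / (epsilon * l) = 0.7510 / (18938.7450 * 1.0380) = 3.8202e-05 mol/L
Exhaustion = (c_initial - c_final) / c_initial * 100 = (8.1848e-05 - 3.8202e-05) / 8.1848e-05 * 100 = 53.3250 %


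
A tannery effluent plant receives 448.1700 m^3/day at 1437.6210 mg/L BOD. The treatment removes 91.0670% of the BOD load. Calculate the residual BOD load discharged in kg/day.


Load_in = volume * conc / 1000 = 448.1700 * 1437.6210 / 1000 = 644.2986 kg/day
Removed = Load_in * eff / 100 = 644.2986 * 91.0670 / 100 = 586.7434 kg/day
Load_out = Load_in - Removed = 644.2986 - 586.7434 = 57.5552 kg/day


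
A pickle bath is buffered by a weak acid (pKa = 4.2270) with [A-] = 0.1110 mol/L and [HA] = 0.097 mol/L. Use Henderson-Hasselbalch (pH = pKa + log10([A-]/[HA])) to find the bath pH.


ratio = [A-] / [HA] = 0.1110 / 0.097 = 1.1443
log10(ratio) = 0.0585512
pH = pKa + log10(ratio) = 4.2270 + 0.0585512 = 4.2856


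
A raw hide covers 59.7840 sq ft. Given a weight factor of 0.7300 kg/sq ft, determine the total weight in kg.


Formula: Weight = area * weight_per_sqft
Substituting: Weight = 59.7840 * 0.7300
Result: 43.6423 kg


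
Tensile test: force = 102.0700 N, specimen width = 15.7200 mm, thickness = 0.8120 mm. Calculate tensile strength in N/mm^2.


Formula: TS = force / (width * thickness)
Substituting: TS = 102.0700 / (15.7200 * 0.8120)
Result: 7.9963 N/mm^2


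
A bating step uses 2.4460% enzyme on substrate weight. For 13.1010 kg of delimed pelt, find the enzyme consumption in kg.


Formula: Enzyme = substrate * pct / 100
Substituting: Enzyme = 13.1010 * 2.4460 / 100
Result: 0.3205 kg


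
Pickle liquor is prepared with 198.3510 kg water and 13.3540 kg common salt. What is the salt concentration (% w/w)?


Formula: Conc = salt / (water + salt) * 100
Substituting: Conc = 13.3540 / (198.3510 + 13.3540) * 100
Result: 6.3078 %


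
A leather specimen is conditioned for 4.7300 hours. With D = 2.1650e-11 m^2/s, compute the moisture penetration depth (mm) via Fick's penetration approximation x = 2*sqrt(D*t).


t = 4.7300 hr * 3600 = 17028.0000 s
D * t = 2.1650e-11 * 17028.0000 = 3.6866e-07
x = 2 * sqrt(D*t) = 2 * sqrt(3.6866e-07) = 0.00121434 m = 1.2143 mm


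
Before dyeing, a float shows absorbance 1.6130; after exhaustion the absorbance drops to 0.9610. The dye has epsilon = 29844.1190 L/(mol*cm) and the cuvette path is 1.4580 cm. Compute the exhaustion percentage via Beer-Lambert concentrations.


c_initial = A_i / (epsilon * l) = 1.6130 / (29844.1190 * 1.4580) = 3.7070e-05 mol/L
c_final = A_f / (epsilon * l) = 0.9610 / (29844.1190 * 1.4580) = 2.2085e-05 mol/L
Exhaustion = (c_initial - c_final) / c_initial * 100 = (3.7070e-05 - 2.2085e-05) / 3.7070e-05 * 100 = 40.4216 %


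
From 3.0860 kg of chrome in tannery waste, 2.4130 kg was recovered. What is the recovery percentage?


Formula: Recovery = recovered / input * 100
Substituting: Recovery = 2.4130 / 3.0860 * 100
Result: 78.1918 %


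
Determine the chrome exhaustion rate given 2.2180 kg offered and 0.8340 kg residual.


Formula: Uptake = (offered - residual) / offered * 100
Substituting: Uptake = (2.2180 - 0.8340) / 2.2180 * 100
Result: 62.3986 %


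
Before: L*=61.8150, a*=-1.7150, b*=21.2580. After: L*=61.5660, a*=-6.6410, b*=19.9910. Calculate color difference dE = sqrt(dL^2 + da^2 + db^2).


dL = -0.2490, da = -4.9260, db = -1.2670
dE = sqrt((-0.2490)^2 + (-4.9260)^2 + (-1.2670)^2) = 5.0924


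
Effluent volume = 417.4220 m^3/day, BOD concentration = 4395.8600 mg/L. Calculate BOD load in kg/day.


Formula: BOD_load = volume * conc / 1000
Substituting: BOD_load = 417.4220 * 4395.8600 / 1000
Result: 1834.9287 kg/day


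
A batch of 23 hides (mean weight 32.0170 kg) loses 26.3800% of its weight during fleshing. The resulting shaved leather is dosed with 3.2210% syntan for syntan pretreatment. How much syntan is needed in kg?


Total_raw = N * avg_wt = 23 * 32.0170 = 736.3910 kg
Substrate = Total_raw * (1 - loss/100) = 736.3910 * (1 - 26.3800/100) = 542.1311 kg
Syntan = Substrate * pct / 100 = 542.1311 * 3.2210 / 100 = 17.4620 kg


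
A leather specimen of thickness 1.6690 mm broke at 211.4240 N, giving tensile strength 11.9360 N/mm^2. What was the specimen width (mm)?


Formula: w = F / (TS * t)
Substituting: w = 211.4240 / (11.9360 * 1.6690)
Result: 10.6130 mm


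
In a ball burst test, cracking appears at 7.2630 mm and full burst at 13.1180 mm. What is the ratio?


Formula: Ratio = crack / burst
Substituting: Ratio = 7.2630 / 13.1180
Result: 0.5537


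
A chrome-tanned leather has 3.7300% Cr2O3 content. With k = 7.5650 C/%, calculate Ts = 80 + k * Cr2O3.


Formula: Ts = 80 + k * Cr2O3
Substituting: Ts = 80 + 7.5650 * 3.7300
Result: 108.2174 C


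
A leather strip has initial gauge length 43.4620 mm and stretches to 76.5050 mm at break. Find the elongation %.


Formula: Elongation = (Lf - L0) / L0 * 100
Substituting: Elongation = (76.5050 - 43.4620) / 43.4620 * 100
Result: 76.0273 %


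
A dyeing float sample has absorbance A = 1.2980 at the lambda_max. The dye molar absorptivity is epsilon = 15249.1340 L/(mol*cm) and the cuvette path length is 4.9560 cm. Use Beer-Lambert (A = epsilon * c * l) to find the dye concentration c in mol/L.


Formula: c = A / (epsilon * l)
Substituting: c = 1.2980 / (15249.1340 * 4.9560)
Result: 1.7175e-05 mol/L


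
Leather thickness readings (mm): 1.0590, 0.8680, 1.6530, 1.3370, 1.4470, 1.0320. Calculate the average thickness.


Formula: Average = sum / n
Substituting: Average = 7.3960 / 6
Result: 1.2327 mm


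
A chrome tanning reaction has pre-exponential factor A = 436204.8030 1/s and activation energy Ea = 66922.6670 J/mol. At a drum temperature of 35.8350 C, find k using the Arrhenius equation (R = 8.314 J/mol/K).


T_K = T_C + 273.15 = 35.8350 + 273.15 = 308.9850 K
exponent = -Ea / (R * T_K) = -66922.6670 / (8.314 * 308.9850) = -26.0511
k = A * exp(exponent) = 436204.8030 * exp(-26.0511) = 2.1176e-06 1/s


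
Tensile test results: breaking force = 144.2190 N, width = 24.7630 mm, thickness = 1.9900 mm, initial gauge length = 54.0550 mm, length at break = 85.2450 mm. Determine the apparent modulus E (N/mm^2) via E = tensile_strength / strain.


TS = F / (w * t) = 144.2190 / (24.7630 * 1.9900) = 2.9266 N/mm^2
strain = (Lf - L0) / L0 = (85.2450 - 54.0550) / 54.0550 = 0.5770
E = TS / strain = 2.9266 / 0.5770 = 5.0721 N/mm^2


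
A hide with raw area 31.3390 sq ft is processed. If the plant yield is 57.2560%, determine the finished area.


Formula: finished = raw * yield / 100
Substituting: finished = 31.3390 * 57.2560 / 100
Result: 17.9435 sq ft


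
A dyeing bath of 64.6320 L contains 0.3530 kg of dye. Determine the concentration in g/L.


Formula: Conc = dye_mass(kg) / volume(L) * 1000
Substituting: Conc = 0.3530 / 64.6320 * 1000
Result: 5.4617 g/L


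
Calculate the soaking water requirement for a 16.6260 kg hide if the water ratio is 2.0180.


Formula: Water = hide_weight * ratio
Substituting: Water = 16.6260 * 2.0180
Result: 33.5513 kg


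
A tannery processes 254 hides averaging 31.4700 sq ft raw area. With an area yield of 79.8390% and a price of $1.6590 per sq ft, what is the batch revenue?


Raw_total = N * avg_area = 254 * 31.4700 = 7993.3800 sq ft
Finished = Raw_total * yield / 100 = 7993.3800 * 79.8390 / 100 = 6381.8347 sq ft
Value = Finished * price = 6381.8347 * 1.6590 = 10587.4637 $


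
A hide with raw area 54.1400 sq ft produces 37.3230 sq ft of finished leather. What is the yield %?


Formula: Yield = finished / raw * 100
Substituting: Yield = 37.3230 / 54.1400 * 100
Result: 68.9379 %


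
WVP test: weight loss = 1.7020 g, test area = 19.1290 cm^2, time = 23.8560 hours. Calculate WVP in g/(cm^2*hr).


Formula: WVP = loss / (area * time)
Substituting: WVP = 1.7020 / (19.1290 * 23.8560)
Result: 0.00372966 g/(cm^2*hr)


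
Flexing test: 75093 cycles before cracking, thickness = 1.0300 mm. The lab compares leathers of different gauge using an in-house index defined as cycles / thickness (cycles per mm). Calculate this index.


Formula: Index = cycles / thickness
Substituting: Index = 75093 / 1.0300
Result: 72905.8252 cycles/mm


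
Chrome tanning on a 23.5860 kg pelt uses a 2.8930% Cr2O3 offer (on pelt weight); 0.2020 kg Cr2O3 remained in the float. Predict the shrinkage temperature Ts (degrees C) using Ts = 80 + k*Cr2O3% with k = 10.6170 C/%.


Offered = pelt * offer_pct / 100 = 23.5860 * 2.8930 / 100 = 0.6823 kg
Uptake = offered - residual = 0.6823 - 0.2020 = 0.4803 kg
Cr2O3% on pelt = uptake / pelt * 100 = 0.4803 / 23.5860 * 100 = 2.0366 %
Ts = 80 + k * Cr2O3% = 80 + 10.6170 * 2.0366 = 101.6222 C


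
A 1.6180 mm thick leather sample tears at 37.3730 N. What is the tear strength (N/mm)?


Formula: Tear strength = force / thickness
Substituting: Tear strength = 37.3730 / 1.6180
Result: 23.0983 N/mm


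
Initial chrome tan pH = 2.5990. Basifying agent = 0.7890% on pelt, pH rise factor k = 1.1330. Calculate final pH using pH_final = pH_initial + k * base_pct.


Formula: pH_final = pH_initial + k * base_pct
Substituting: pH_final = 2.5990 + 1.1330 * 0.7890
Result: 3.4929


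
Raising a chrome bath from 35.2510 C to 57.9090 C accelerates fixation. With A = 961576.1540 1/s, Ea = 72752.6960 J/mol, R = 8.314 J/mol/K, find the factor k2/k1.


T1 = 35.2510 + 273.15 = 308.4010 K; T2 = 57.9090 + 273.15 = 331.0590 K
k1 = A * exp(-Ea/(R*T1)) = 961576.1540 * exp(-72752.6960/(8.314*308.4010)) = 4.5734e-07 1/s
k2 = A * exp(-Ea/(R*T2)) = 961576.1540 * exp(-72752.6960/(8.314*331.0590)) = 3.1887e-06 1/s
k2/k1 = 3.1887e-06 / 4.5734e-07 = 6.9724


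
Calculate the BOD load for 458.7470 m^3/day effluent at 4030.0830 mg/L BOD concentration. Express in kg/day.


Formula: BOD_load = volume * conc / 1000
Substituting: BOD_load = 458.7470 * 4030.0830 / 1000
Result: 1848.7885 kg/day


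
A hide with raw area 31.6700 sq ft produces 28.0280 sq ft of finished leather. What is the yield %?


Formula: Yield = finished / raw * 100
Substituting: Yield = 28.0280 / 31.6700 * 100
Result: 88.5002 %


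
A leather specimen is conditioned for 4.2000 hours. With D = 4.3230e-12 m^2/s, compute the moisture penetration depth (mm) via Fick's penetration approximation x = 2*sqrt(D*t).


t = 4.2000 hr * 3600 = 15120.0000 s
D * t = 4.3230e-12 * 15120.0000 = 6.5364e-08
x = 2 * sqrt(D*t) = 2 * sqrt(6.5364e-08) = 5.1133e-04 m = 0.5113 mm


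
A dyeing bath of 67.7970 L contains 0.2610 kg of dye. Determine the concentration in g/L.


Formula: Conc = dye_mass(kg) / volume(L) * 1000
Substituting: Conc = 0.2610 / 67.7970 * 1000
Result: 3.8497 g/L


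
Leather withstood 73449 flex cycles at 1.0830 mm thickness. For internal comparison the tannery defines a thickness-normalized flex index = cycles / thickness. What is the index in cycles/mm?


Formula: Index = cycles / thickness
Substituting: Index = 73449 / 1.0830
Result: 67819.9446 cycles/mm


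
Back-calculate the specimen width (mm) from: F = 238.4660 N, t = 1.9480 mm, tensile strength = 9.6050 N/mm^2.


Formula: w = F / (TS * t)
Substituting: w = 238.4660 / (9.6050 * 1.9480)
Result: 12.7450 mm


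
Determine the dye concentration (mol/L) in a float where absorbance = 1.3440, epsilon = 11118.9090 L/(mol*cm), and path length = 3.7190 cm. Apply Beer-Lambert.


Formula: c = A / (epsilon * l)
Substituting: c = 1.3440 / (11118.9090 * 3.7190)
Result: 3.2502e-05 mol/L


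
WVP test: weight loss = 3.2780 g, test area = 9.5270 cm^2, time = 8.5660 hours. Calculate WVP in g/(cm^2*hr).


Formula: WVP = loss / (area * time)
Substituting: WVP = 3.2780 / (9.5270 * 8.5660)
Result: 0.0401675 g/(cm^2*hr)


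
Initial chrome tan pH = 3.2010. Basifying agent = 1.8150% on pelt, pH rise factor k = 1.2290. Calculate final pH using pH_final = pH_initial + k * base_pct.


Formula: pH_final = pH_initial + k * base_pct
Substituting: pH_final = 3.2010 + 1.2290 * 1.8150
Result: 5.4316
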